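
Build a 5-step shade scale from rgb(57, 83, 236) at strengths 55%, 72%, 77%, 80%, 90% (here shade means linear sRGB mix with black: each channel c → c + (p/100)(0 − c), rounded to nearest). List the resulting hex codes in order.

#1a256a, #101742, #0d1336, #0b112f, #060818

55%: (57 − 31.35 = 25.65→26, 83 − 45.65 = 37.35→37, 236 − 129.8 = 106.2→106) → #1a256a
72%: (57 − 41.04 = 15.96→16, 83 − 59.76 = 23.24→23, 236 − 169.92 = 66.08→66) → #101742
77%: (57 − 43.89 = 13.11→13, 83 − 63.91 = 19.09→19, 236 − 181.72 = 54.28→54) → #0d1336
80%: (57 − 45.6 = 11.4→11, 83 − 66.4 = 16.6→17, 236 − 188.8 = 47.2→47) → #0b112f
90%: (57 − 51.3 = 5.7→6, 83 − 74.7 = 8.3→8, 236 − 212.4 = 23.6→24) → #060818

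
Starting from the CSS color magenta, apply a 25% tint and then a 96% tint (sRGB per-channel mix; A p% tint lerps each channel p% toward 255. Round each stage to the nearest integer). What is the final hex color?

CSS magenta is rgb(255, 0, 255).
Per channel, c → c + 0.25(255 − c):
  R: 255 + 0.25×(255−255) = 255 + 0 = 255 → 255
  G: 0 + 63.75 = 63.75 → 64
  B: 255 + 0 = 255 → 255
After the tint: rgb(255, 64, 255) = #FF40FF.
Lerp each channel 96% toward 255:
  R: 255 + 0 = 255 → 255
  G: 64 + 0.96×(255−64) = 64 + 183.36 = 247.36 → 247
  B: 255 + 0 = 255 → 255
rgb(255, 247, 255) = #FFF7FF.

#FFF7FF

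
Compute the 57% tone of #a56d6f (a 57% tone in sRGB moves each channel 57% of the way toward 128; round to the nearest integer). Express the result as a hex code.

#907879

#a56d6f is rgb(165, 109, 111).
A 57% tone moves each channel 57% toward 128:
  R: 165 − 21.09 = 143.91 → 144
  G: 109 + 0.57×(128−109) = 109 + 10.83 = 119.83 → 120
  B: 111 + 0.57×(128−111) = 111 + 9.69 = 120.69 → 121
rgb(144, 120, 121) = #907879.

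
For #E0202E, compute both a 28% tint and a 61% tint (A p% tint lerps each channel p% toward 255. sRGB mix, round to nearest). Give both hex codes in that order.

#E0202E is rgb(224, 32, 46).
28% tint:
  R: 224 + 0.28×(255−224) = 224 + 8.68 = 232.68 → 233
  G: 32 + 0.28×(255−32) = 32 + 62.44 = 94.44 → 94
  B: 46 + 58.52 = 104.52 → 105
  → #E95E69
61% tint:
  R: 224 + 0.61×(255−224) = 224 + 18.91 = 242.91 → 243
  G: 32 + 0.61×(255−32) = 32 + 136.03 = 168.03 → 168
  B: 46 + 0.61×(255−46) = 46 + 127.49 = 173.49 → 173
  → #F3A8AD

#E95E69, #F3A8AD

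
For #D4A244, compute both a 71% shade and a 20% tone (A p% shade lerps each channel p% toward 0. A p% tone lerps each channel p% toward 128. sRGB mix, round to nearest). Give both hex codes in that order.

#3D2F14, #C39B50

#D4A244 is rgb(212, 162, 68).
71% shade:
  R: 212 + 0.71×(0−212) = 212 − 150.52 = 61.48 → 61
  G: 162 + 0.71×(0−162) = 162 − 115.02 = 46.98 → 47
  B: 68 + 0.71×(0−68) = 68 − 48.28 = 19.72 → 20
  → #3D2F14
20% tone:
  R: 212 − 16.8 = 195.2 → 195
  G: 162 + 0.2×(128−162) = 162 − 6.8 = 155.2 → 155
  B: 68 + 0.2×(128−68) = 68 + 12 = 80 → 80
  → #C39B50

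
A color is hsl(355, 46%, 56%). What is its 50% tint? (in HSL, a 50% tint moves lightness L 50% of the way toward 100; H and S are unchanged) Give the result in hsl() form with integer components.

hsl(355, 46%, 78%)

L moves 50% from 56 toward 100: 56 + 22 = 78 → 78.
H and S are unchanged.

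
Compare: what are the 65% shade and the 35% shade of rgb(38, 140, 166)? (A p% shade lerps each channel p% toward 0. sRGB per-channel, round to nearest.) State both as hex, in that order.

#0D313A, #195B6C

65% shade:
  R: 38 + 0.65×(0−38) = 38 − 24.7 = 13.3 → 13
  G: 140 + 0.65×(0−140) = 140 − 91 = 49 → 49
  B: 166 + 0.65×(0−166) = 166 − 107.9 = 58.1 → 58
  → #0D313A
35% shade:
  R: 38 + 0.35×(0−38) = 38 − 13.3 = 24.7 → 25
  G: 140 − 49 = 91 → 91
  B: 166 − 58.1 = 107.9 → 108
  → #195B6C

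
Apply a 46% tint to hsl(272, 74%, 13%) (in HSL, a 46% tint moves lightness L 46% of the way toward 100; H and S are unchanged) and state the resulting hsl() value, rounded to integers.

L moves 46% from 13 toward 100: 13 + 40.02 = 53.02 → 53.
H and S are unchanged.

hsl(272, 74%, 53%)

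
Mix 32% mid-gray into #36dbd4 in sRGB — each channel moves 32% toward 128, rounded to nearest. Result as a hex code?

#36dbd4 is rgb(54, 219, 212).
Per channel, c → c + 0.32(128 − c):
  R: 54 + 0.32×(128−54) = 54 + 23.68 = 77.68 → 78
  G: 219 + 0.32×(128−219) = 219 − 29.12 = 189.88 → 190
  B: 212 + 0.32×(128−212) = 212 − 26.88 = 185.12 → 185
rgb(78, 190, 185) = #4ebeb9.

#4ebeb9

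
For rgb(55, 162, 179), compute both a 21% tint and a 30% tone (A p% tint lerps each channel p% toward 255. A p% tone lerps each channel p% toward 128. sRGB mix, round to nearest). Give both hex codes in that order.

#61B6C3, #4D98A4

21% tint:
  R: 55 + 42 = 97 → 97
  G: 162 + 19.53 = 181.53 → 182
  B: 179 + 15.96 = 194.96 → 195
  → #61B6C3
30% tone:
  R: 55 + 21.9 = 76.9 → 77
  G: 162 − 10.2 = 151.8 → 152
  B: 179 + 0.3×(128−179) = 179 − 15.3 = 163.7 → 164
  → #4D98A4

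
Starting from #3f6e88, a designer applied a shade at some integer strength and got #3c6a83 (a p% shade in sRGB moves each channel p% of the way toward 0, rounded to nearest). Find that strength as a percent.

4%

#3f6e88 is rgb(63, 110, 136); #3c6a83 is rgb(60, 106, 131).
On the B channel (widest range): 131 ≈ 136 + (p/100)(0 − 136), so p ≈ 100×(131 − 136)/(0 − 136) = -500/-136 = 3.68.
p = 4 reproduces all three channels after rounding.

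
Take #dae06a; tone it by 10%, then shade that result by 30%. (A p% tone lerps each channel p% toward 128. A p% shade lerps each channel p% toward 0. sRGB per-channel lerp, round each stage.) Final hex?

#dae06a is rgb(218, 224, 106).
Per channel, c → c + 0.1(128 − c):
  R: 218 + 0.1×(128−218) = 218 − 9 = 209 → 209
  G: 224 − 9.6 = 214.4 → 214
  B: 106 + 0.1×(128−106) = 106 + 2.2 = 108.2 → 108
After the tone: rgb(209, 214, 108) = #d1d66c.
Per channel, c → c + 0.3(0 − c):
  R: 209 + 0.3×(0−209) = 209 − 62.7 = 146.3 → 146
  G: 214 − 64.2 = 149.8 → 150
  B: 108 + 0.3×(0−108) = 108 − 32.4 = 75.6 → 76
rgb(146, 150, 76) = #92964c.

#92964c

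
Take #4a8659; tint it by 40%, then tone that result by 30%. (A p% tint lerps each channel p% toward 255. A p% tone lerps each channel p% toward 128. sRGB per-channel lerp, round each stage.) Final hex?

#8da693

#4a8659 is rgb(74, 134, 89).
Per channel, c → c + 0.4(255 − c):
  R: 74 + 72.4 = 146.4 → 146
  G: 134 + 0.4×(255−134) = 134 + 48.4 = 182.4 → 182
  B: 89 + 0.4×(255−89) = 89 + 66.4 = 155.4 → 155
After the tint: rgb(146, 182, 155) = #92b69b.
Lerp each channel 30% toward 128:
  R: 146 + 0.3×(128−146) = 146 − 5.4 = 140.6 → 141
  G: 182 + 0.3×(128−182) = 182 − 16.2 = 165.8 → 166
  B: 155 + 0.3×(128−155) = 155 − 8.1 = 146.9 → 147
rgb(141, 166, 147) = #8da693.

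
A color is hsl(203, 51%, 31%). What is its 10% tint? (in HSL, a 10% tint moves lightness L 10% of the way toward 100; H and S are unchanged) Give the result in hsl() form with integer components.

hsl(203, 51%, 38%)

L moves 10% from 31 toward 100: 31 + 6.9 = 37.9 → 38.
H and S are unchanged.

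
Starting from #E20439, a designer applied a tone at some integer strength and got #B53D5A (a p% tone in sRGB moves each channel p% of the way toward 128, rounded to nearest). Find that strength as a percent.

#E20439 is rgb(226, 4, 57); #B53D5A is rgb(181, 61, 90).
On the G channel (widest range): 61 ≈ 4 + (p/100)(128 − 4), so p ≈ 100×(61 − 4)/(128 − 4) = 5700/124 = 45.97.
p = 46 reproduces all three channels after rounding.

46%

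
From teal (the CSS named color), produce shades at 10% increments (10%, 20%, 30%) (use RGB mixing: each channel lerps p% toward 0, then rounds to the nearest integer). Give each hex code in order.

#007373, #006666, #005a5a

CSS teal is rgb(0, 128, 128).
10%: (0→0, 128 − 12.8 = 115.2→115, 128 − 12.8 = 115.2→115) → #007373
20%: (0→0, 128 − 25.6 = 102.4→102, 128 − 25.6 = 102.4→102) → #006666
30%: (0→0, 128 − 38.4 = 89.6→90, 128 − 38.4 = 89.6→90) → #005a5a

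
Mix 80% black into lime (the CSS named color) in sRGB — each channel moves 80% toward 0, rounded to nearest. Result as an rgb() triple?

rgb(0, 51, 0)

CSS lime is rgb(0, 255, 0).
Lerp each channel 80% toward 0:
  R: 0 + 0.8×(0−0) = 0 + 0 = 0 → 0
  G: 255 + 0.8×(0−255) = 255 − 204 = 51 → 51
  B: 0 + 0.8×(0−0) = 0 + 0 = 0 → 0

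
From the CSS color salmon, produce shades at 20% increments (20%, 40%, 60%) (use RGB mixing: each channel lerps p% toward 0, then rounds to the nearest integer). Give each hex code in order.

CSS salmon is rgb(250, 128, 114).
20%: (250 − 50 = 200→200, 128 − 25.6 = 102.4→102, 114 − 22.8 = 91.2→91) → #c8665b
40%: (250 − 100 = 150→150, 128 − 51.2 = 76.8→77, 114 − 45.6 = 68.4→68) → #964d44
60%: (250 − 150 = 100→100, 128 − 76.8 = 51.2→51, 114 − 68.4 = 45.6→46) → #64332e

#c8665b, #964d44, #64332e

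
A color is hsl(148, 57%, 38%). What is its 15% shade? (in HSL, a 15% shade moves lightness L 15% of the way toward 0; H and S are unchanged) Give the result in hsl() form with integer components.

L moves 15% from 38 toward 0: 38 − 5.7 = 32.3 → 32.
H and S are unchanged.

hsl(148, 57%, 32%)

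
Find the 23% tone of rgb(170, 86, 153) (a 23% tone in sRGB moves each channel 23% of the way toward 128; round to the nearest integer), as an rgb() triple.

rgb(160, 96, 147)

A 23% tone moves each channel 23% toward 128:
  R: 170 + 0.23×(128−170) = 170 − 9.66 = 160.34 → 160
  G: 86 + 0.23×(128−86) = 86 + 9.66 = 95.66 → 96
  B: 153 + 0.23×(128−153) = 153 − 5.75 = 147.25 → 147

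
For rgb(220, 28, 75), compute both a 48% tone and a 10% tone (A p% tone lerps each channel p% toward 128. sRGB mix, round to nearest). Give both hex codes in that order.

48% tone:
  R: 220 + 0.48×(128−220) = 220 − 44.16 = 175.84 → 176
  G: 28 + 0.48×(128−28) = 28 + 48 = 76 → 76
  B: 75 + 0.48×(128−75) = 75 + 25.44 = 100.44 → 100
  → #B04C64
10% tone:
  R: 220 + 0.1×(128−220) = 220 − 9.2 = 210.8 → 211
  G: 28 + 10 = 38 → 38
  B: 75 + 0.1×(128−75) = 75 + 5.3 = 80.3 → 80
  → #D32650

#B04C64, #D32650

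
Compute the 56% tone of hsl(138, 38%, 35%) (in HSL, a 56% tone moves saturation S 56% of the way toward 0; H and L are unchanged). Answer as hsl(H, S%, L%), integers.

S moves 56% from 38 toward 0: 38 − 21.28 = 16.72 → 17.
H and L are unchanged.

hsl(138, 17%, 35%)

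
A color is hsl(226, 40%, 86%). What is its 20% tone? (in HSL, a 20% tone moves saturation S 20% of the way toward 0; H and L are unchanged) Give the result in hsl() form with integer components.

S moves 20% from 40 toward 0: 40 − 8 = 32 → 32.
H and L are unchanged.

hsl(226, 32%, 86%)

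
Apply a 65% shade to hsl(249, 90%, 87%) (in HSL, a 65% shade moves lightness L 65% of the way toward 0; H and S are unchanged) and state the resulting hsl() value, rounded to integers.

L moves 65% from 87 toward 0: 87 − 56.55 = 30.45 → 30.
H and S are unchanged.

hsl(249, 90%, 30%)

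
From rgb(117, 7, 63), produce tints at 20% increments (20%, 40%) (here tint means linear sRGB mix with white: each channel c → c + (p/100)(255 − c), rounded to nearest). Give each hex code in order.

#913965, #ac6a8c

20%: (117 + 27.6 = 144.6→145, 7 + 49.6 = 56.6→57, 63 + 38.4 = 101.4→101) → #913965
40%: (117 + 55.2 = 172.2→172, 7 + 99.2 = 106.2→106, 63 + 76.8 = 139.8→140) → #ac6a8c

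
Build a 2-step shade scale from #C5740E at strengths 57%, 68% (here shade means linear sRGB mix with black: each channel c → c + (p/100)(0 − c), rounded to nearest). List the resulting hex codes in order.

#553206, #3F2504

#C5740E is rgb(197, 116, 14).
57%: (197 − 112.29 = 84.71→85, 116 − 66.12 = 49.88→50, 14 − 7.98 = 6.02→6) → #553206
68%: (197 − 133.96 = 63.04→63, 116 − 78.88 = 37.12→37, 14 − 9.52 = 4.48→4) → #3F2504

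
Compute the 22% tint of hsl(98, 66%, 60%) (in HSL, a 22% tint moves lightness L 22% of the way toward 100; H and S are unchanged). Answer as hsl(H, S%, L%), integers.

L moves 22% from 60 toward 100: 60 + 8.8 = 68.8 → 69.
H and S are unchanged.

hsl(98, 66%, 69%)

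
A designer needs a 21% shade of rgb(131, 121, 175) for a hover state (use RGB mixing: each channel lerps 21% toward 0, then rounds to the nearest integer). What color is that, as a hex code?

A 21% shade moves each channel 21% toward 0:
  R: 131 + 0.21×(0−131) = 131 − 27.51 = 103.49 → 103
  G: 121 + 0.21×(0−121) = 121 − 25.41 = 95.59 → 96
  B: 175 − 36.75 = 138.25 → 138
rgb(103, 96, 138) = #67608A.

#67608A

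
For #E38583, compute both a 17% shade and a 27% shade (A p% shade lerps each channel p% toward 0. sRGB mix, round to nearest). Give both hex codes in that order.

#BC6E6D, #A66160

#E38583 is rgb(227, 133, 131).
17% shade:
  R: 227 − 38.59 = 188.41 → 188
  G: 133 + 0.17×(0−133) = 133 − 22.61 = 110.39 → 110
  B: 131 − 22.27 = 108.73 → 109
  → #BC6E6D
27% shade:
  R: 227 + 0.27×(0−227) = 227 − 61.29 = 165.71 → 166
  G: 133 + 0.27×(0−133) = 133 − 35.91 = 97.09 → 97
  B: 131 − 35.37 = 95.63 → 96
  → #A66160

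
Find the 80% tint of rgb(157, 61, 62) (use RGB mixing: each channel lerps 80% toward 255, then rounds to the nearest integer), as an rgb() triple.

rgb(235, 216, 216)

An 80% tint moves each channel 80% toward 255:
  R: 157 + 78.4 = 235.4 → 235
  G: 61 + 0.8×(255−61) = 61 + 155.2 = 216.2 → 216
  B: 62 + 0.8×(255−62) = 62 + 154.4 = 216.4 → 216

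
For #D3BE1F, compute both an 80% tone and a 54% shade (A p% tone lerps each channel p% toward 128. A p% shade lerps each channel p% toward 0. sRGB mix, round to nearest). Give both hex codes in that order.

#D3BE1F is rgb(211, 190, 31).
80% tone:
  R: 211 + 0.8×(128−211) = 211 − 66.4 = 144.6 → 145
  G: 190 − 49.6 = 140.4 → 140
  B: 31 + 0.8×(128−31) = 31 + 77.6 = 108.6 → 109
  → #918C6D
54% shade:
  R: 211 + 0.54×(0−211) = 211 − 113.94 = 97.06 → 97
  G: 190 − 102.6 = 87.4 → 87
  B: 31 + 0.54×(0−31) = 31 − 16.74 = 14.26 → 14
  → #61570E

#918C6D, #61570E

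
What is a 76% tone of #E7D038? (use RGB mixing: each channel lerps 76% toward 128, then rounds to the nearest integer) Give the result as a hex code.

#E7D038 is rgb(231, 208, 56).
Lerp each channel 76% toward 128:
  R: 231 − 78.28 = 152.72 → 153
  G: 208 + 0.76×(128−208) = 208 − 60.8 = 147.2 → 147
  B: 56 + 54.72 = 110.72 → 111
rgb(153, 147, 111) = #99936F.

#99936F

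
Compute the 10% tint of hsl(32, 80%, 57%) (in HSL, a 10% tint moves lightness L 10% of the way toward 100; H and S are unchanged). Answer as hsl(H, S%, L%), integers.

hsl(32, 80%, 61%)

L moves 10% from 57 toward 100: 57 + 4.3 = 61.3 → 61.
H and S are unchanged.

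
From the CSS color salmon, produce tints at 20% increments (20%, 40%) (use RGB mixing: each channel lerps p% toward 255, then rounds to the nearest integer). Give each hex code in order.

CSS salmon is rgb(250, 128, 114).
20%: (250 + 1 = 251→251, 128 + 25.4 = 153.4→153, 114 + 28.2 = 142.2→142) → #fb998e
40%: (250 + 2 = 252→252, 128 + 50.8 = 178.8→179, 114 + 56.4 = 170.4→170) → #fcb3aa

#fb998e, #fcb3aa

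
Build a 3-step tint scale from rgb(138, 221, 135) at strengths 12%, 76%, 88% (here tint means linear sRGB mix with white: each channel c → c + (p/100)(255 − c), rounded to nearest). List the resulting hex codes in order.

12%: (138 + 14.04 = 152.04→152, 221 + 4.08 = 225.08→225, 135 + 14.4 = 149.4→149) → #98e195
76%: (138 + 88.92 = 226.92→227, 221 + 25.84 = 246.84→247, 135 + 91.2 = 226.2→226) → #e3f7e2
88%: (138 + 102.96 = 240.96→241, 221 + 29.92 = 250.92→251, 135 + 105.6 = 240.6→241) → #f1fbf1

#98e195, #e3f7e2, #f1fbf1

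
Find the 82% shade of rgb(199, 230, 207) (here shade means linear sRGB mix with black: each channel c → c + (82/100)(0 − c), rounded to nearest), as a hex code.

Lerp each channel 82% toward 0:
  R: 199 + 0.82×(0−199) = 199 − 163.18 = 35.82 → 36
  G: 230 + 0.82×(0−230) = 230 − 188.6 = 41.4 → 41
  B: 207 − 169.74 = 37.26 → 37
rgb(36, 41, 37) = #242925.

#242925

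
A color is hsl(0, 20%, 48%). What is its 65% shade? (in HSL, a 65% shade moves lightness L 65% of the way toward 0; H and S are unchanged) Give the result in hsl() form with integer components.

hsl(0, 20%, 17%)

L moves 65% from 48 toward 0: 48 − 31.2 = 16.8 → 17.
H and S are unchanged.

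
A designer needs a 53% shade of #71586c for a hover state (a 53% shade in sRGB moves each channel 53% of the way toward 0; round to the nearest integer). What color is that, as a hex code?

#352933

#71586c is rgb(113, 88, 108).
Lerp each channel 53% toward 0:
  R: 113 + 0.53×(0−113) = 113 − 59.89 = 53.11 → 53
  G: 88 − 46.64 = 41.36 → 41
  B: 108 + 0.53×(0−108) = 108 − 57.24 = 50.76 → 51
rgb(53, 41, 51) = #352933.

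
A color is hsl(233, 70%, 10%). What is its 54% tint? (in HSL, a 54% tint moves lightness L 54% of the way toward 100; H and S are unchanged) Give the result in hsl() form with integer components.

hsl(233, 70%, 59%)

L moves 54% from 10 toward 100: 10 + 48.6 = 58.6 → 59.
H and S are unchanged.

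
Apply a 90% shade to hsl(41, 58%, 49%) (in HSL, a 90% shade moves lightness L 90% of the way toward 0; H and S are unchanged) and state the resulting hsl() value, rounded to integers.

L moves 90% from 49 toward 0: 49 − 44.1 = 4.9 → 5.
H and S are unchanged.

hsl(41, 58%, 5%)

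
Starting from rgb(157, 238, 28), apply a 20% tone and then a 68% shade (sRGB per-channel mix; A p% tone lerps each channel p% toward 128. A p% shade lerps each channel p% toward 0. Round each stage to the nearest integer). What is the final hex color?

Per channel, c → c + 0.2(128 − c):
  R: 157 − 5.8 = 151.2 → 151
  G: 238 − 22 = 216 → 216
  B: 28 + 20 = 48 → 48
After the tone: rgb(151, 216, 48) = #97D830.
A 68% shade moves each channel 68% toward 0:
  R: 151 − 102.68 = 48.32 → 48
  G: 216 + 0.68×(0−216) = 216 − 146.88 = 69.12 → 69
  B: 48 + 0.68×(0−48) = 48 − 32.64 = 15.36 → 15
rgb(48, 69, 15) = #30450F.

#30450F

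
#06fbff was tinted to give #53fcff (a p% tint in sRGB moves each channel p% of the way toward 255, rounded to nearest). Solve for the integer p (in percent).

31%

#06fbff is rgb(6, 251, 255); #53fcff is rgb(83, 252, 255).
On the R channel (widest range): 83 ≈ 6 + (p/100)(255 − 6), so p ≈ 100×(83 − 6)/(255 − 6) = 7700/249 = 30.92.
p = 31 reproduces all three channels after rounding.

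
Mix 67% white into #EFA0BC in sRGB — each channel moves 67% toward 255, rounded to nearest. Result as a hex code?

#FAE0E9

#EFA0BC is rgb(239, 160, 188).
Per channel, c → c + 0.67(255 − c):
  R: 239 + 10.72 = 249.72 → 250
  G: 160 + 0.67×(255−160) = 160 + 63.65 = 223.65 → 224
  B: 188 + 0.67×(255−188) = 188 + 44.89 = 232.89 → 233
rgb(250, 224, 233) = #FAE0E9.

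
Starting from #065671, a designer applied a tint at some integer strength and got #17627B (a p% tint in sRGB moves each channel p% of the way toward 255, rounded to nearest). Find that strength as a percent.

7%

#065671 is rgb(6, 86, 113); #17627B is rgb(23, 98, 123).
On the R channel (widest range): 23 ≈ 6 + (p/100)(255 − 6), so p ≈ 100×(23 − 6)/(255 − 6) = 1700/249 = 6.83.
p = 7 reproduces all three channels after rounding.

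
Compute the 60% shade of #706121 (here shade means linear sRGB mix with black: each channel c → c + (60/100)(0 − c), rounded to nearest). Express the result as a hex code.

#2d270d

#706121 is rgb(112, 97, 33).
Per channel, c → c + 0.6(0 − c):
  R: 112 − 67.2 = 44.8 → 45
  G: 97 + 0.6×(0−97) = 97 − 58.2 = 38.8 → 39
  B: 33 + 0.6×(0−33) = 33 − 19.8 = 13.2 → 13
rgb(45, 39, 13) = #2d270d.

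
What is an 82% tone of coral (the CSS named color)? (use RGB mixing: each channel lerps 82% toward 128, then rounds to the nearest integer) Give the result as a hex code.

CSS coral is rgb(255, 127, 80).
An 82% tone moves each channel 82% toward 128:
  R: 255 + 0.82×(128−255) = 255 − 104.14 = 150.86 → 151
  G: 127 + 0.82 = 127.82 → 128
  B: 80 + 39.36 = 119.36 → 119
rgb(151, 128, 119) = #978077.

#978077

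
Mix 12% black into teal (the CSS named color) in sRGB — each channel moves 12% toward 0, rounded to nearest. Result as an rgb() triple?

CSS teal is rgb(0, 128, 128).
Per channel, c → c + 0.12(0 − c):
  R: 0 + 0.12×(0−0) = 0 + 0 = 0 → 0
  G: 128 − 15.36 = 112.64 → 113
  B: 128 − 15.36 = 112.64 → 113

rgb(0, 113, 113)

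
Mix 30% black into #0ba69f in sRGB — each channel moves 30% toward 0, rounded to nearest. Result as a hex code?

#08746f

#0ba69f is rgb(11, 166, 159).
A 30% shade moves each channel 30% toward 0:
  R: 11 + 0.3×(0−11) = 11 − 3.3 = 7.7 → 8
  G: 166 − 49.8 = 116.2 → 116
  B: 159 + 0.3×(0−159) = 159 − 47.7 = 111.3 → 111
rgb(8, 116, 111) = #08746f.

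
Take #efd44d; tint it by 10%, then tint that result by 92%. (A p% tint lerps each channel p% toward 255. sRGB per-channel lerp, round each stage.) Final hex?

#efd44d is rgb(239, 212, 77).
Lerp each channel 10% toward 255:
  R: 239 + 0.1×(255−239) = 239 + 1.6 = 240.6 → 241
  G: 212 + 0.1×(255−212) = 212 + 4.3 = 216.3 → 216
  B: 77 + 17.8 = 94.8 → 95
After the tint: rgb(241, 216, 95) = #f1d85f.
A 92% tint moves each channel 92% toward 255:
  R: 241 + 0.92×(255−241) = 241 + 12.88 = 253.88 → 254
  G: 216 + 0.92×(255−216) = 216 + 35.88 = 251.88 → 252
  B: 95 + 0.92×(255−95) = 95 + 147.2 = 242.2 → 242
rgb(254, 252, 242) = #fefcf2.

#fefcf2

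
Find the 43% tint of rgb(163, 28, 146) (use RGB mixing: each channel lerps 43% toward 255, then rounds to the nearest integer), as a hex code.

#CB7EC1

Lerp each channel 43% toward 255:
  R: 163 + 39.56 = 202.56 → 203
  G: 28 + 0.43×(255−28) = 28 + 97.61 = 125.61 → 126
  B: 146 + 46.87 = 192.87 → 193
rgb(203, 126, 193) = #CB7EC1.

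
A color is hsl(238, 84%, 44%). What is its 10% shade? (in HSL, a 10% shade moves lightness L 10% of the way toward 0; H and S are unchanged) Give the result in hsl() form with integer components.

hsl(238, 84%, 40%)

L moves 10% from 44 toward 0: 44 − 4.4 = 39.6 → 40.
H and S are unchanged.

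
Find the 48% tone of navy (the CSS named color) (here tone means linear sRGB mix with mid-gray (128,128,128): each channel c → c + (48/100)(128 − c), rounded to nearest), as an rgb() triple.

rgb(61, 61, 128)

CSS navy is rgb(0, 0, 128).
A 48% tone moves each channel 48% toward 128:
  R: 0 + 0.48×(128−0) = 0 + 61.44 = 61.44 → 61
  G: 0 + 61.44 = 61.44 → 61
  B: 128 + 0.48×(128−128) = 128 + 0 = 128 → 128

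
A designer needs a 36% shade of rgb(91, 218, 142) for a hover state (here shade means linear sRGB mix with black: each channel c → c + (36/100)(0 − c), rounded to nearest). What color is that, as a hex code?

#3A8C5B

A 36% shade moves each channel 36% toward 0:
  R: 91 + 0.36×(0−91) = 91 − 32.76 = 58.24 → 58
  G: 218 + 0.36×(0−218) = 218 − 78.48 = 139.52 → 140
  B: 142 + 0.36×(0−142) = 142 − 51.12 = 90.88 → 91
rgb(58, 140, 91) = #3A8C5B.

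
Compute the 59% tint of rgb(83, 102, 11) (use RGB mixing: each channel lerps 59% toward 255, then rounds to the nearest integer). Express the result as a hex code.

#B8C09B

Lerp each channel 59% toward 255:
  R: 83 + 0.59×(255−83) = 83 + 101.48 = 184.48 → 184
  G: 102 + 0.59×(255−102) = 102 + 90.27 = 192.27 → 192
  B: 11 + 143.96 = 154.96 → 155
rgb(184, 192, 155) = #B8C09B.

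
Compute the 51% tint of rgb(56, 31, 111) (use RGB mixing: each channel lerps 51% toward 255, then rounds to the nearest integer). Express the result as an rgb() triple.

A 51% tint moves each channel 51% toward 255:
  R: 56 + 0.51×(255−56) = 56 + 101.49 = 157.49 → 157
  G: 31 + 114.24 = 145.24 → 145
  B: 111 + 0.51×(255−111) = 111 + 73.44 = 184.44 → 184

rgb(157, 145, 184)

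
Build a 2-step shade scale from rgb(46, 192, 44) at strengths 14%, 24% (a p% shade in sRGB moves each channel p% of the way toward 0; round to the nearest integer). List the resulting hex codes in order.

#28A526, #239221

14%: (46 − 6.44 = 39.56→40, 192 − 26.88 = 165.12→165, 44 − 6.16 = 37.84→38) → #28A526
24%: (46 − 11.04 = 34.96→35, 192 − 46.08 = 145.92→146, 44 − 10.56 = 33.44→33) → #239221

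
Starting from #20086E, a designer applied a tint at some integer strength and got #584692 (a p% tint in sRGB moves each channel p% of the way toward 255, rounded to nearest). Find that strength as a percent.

#20086E is rgb(32, 8, 110); #584692 is rgb(88, 70, 146).
On the G channel (widest range): 70 ≈ 8 + (p/100)(255 − 8), so p ≈ 100×(70 − 8)/(255 − 8) = 6200/247 = 25.10.
p = 25 reproduces all three channels after rounding.

25%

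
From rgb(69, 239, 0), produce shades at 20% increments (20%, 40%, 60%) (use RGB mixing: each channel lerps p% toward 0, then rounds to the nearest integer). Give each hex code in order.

20%: (69 − 13.8 = 55.2→55, 239 − 47.8 = 191.2→191, 0→0) → #37BF00
40%: (69 − 27.6 = 41.4→41, 239 − 95.6 = 143.4→143, 0→0) → #298F00
60%: (69 − 41.4 = 27.6→28, 239 − 143.4 = 95.6→96, 0→0) → #1C6000

#37BF00, #298F00, #1C6000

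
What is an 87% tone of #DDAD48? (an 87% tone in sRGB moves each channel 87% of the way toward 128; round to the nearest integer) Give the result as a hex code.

#8C8679

#DDAD48 is rgb(221, 173, 72).
Lerp each channel 87% toward 128:
  R: 221 − 80.91 = 140.09 → 140
  G: 173 + 0.87×(128−173) = 173 − 39.15 = 133.85 → 134
  B: 72 + 48.72 = 120.72 → 121
rgb(140, 134, 121) = #8C8679.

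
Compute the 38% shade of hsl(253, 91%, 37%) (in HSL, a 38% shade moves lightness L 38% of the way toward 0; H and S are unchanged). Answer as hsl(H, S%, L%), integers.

L moves 38% from 37 toward 0: 37 − 14.06 = 22.94 → 23.
H and S are unchanged.

hsl(253, 91%, 23%)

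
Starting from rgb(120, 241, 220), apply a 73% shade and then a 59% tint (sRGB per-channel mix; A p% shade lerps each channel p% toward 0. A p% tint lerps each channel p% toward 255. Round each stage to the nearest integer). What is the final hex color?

Per channel, c → c + 0.73(0 − c):
  R: 120 + 0.73×(0−120) = 120 − 87.6 = 32.4 → 32
  G: 241 − 175.93 = 65.07 → 65
  B: 220 − 160.6 = 59.4 → 59
After the shade: rgb(32, 65, 59) = #20413b.
Per channel, c → c + 0.59(255 − c):
  R: 32 + 0.59×(255−32) = 32 + 131.57 = 163.57 → 164
  G: 65 + 0.59×(255−65) = 65 + 112.1 = 177.1 → 177
  B: 59 + 115.64 = 174.64 → 175
rgb(164, 177, 175) = #a4b1af.

#a4b1af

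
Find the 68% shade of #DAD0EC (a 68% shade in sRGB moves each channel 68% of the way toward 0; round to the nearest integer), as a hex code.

#DAD0EC is rgb(218, 208, 236).
Lerp each channel 68% toward 0:
  R: 218 − 148.24 = 69.76 → 70
  G: 208 + 0.68×(0−208) = 208 − 141.44 = 66.56 → 67
  B: 236 + 0.68×(0−236) = 236 − 160.48 = 75.52 → 76
rgb(70, 67, 76) = #46434C.

#46434C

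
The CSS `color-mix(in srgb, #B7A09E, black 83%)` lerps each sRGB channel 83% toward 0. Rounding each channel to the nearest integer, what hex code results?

#B7A09E is rgb(183, 160, 158).
An 83% shade moves each channel 83% toward 0:
  R: 183 − 151.89 = 31.11 → 31
  G: 160 + 0.83×(0−160) = 160 − 132.8 = 27.2 → 27
  B: 158 − 131.14 = 26.86 → 27
rgb(31, 27, 27) = #1F1B1B.

#1F1B1B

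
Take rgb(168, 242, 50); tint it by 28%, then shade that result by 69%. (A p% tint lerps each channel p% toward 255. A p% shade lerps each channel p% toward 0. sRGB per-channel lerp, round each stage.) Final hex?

#3c4c21

Lerp each channel 28% toward 255:
  R: 168 + 0.28×(255−168) = 168 + 24.36 = 192.36 → 192
  G: 242 + 3.64 = 245.64 → 246
  B: 50 + 0.28×(255−50) = 50 + 57.4 = 107.4 → 107
After the tint: rgb(192, 246, 107) = #c0f66b.
Lerp each channel 69% toward 0:
  R: 192 − 132.48 = 59.52 → 60
  G: 246 + 0.69×(0−246) = 246 − 169.74 = 76.26 → 76
  B: 107 − 73.83 = 33.17 → 33
rgb(60, 76, 33) = #3c4c21.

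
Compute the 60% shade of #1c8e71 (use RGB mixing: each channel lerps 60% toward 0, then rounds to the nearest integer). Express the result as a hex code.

#1c8e71 is rgb(28, 142, 113).
Lerp each channel 60% toward 0:
  R: 28 + 0.6×(0−28) = 28 − 16.8 = 11.2 → 11
  G: 142 + 0.6×(0−142) = 142 − 85.2 = 56.8 → 57
  B: 113 − 67.8 = 45.2 → 45
rgb(11, 57, 45) = #0b392d.

#0b392d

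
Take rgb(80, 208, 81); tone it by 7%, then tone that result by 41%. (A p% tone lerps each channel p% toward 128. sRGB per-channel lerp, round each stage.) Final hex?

#65ac66

A 7% tone moves each channel 7% toward 128:
  R: 80 + 0.07×(128−80) = 80 + 3.36 = 83.36 → 83
  G: 208 + 0.07×(128−208) = 208 − 5.6 = 202.4 → 202
  B: 81 + 0.07×(128−81) = 81 + 3.29 = 84.29 → 84
After the tone: rgb(83, 202, 84) = #53ca54.
Per channel, c → c + 0.41(128 − c):
  R: 83 + 18.45 = 101.45 → 101
  G: 202 + 0.41×(128−202) = 202 − 30.34 = 171.66 → 172
  B: 84 + 0.41×(128−84) = 84 + 18.04 = 102.04 → 102
rgb(101, 172, 102) = #65ac66.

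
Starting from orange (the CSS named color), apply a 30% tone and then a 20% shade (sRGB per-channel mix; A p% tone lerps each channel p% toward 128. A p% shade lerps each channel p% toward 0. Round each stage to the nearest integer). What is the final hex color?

CSS orange is rgb(255, 165, 0).
Per channel, c → c + 0.3(128 − c):
  R: 255 + 0.3×(128−255) = 255 − 38.1 = 216.9 → 217
  G: 165 + 0.3×(128−165) = 165 − 11.1 = 153.9 → 154
  B: 0 + 38.4 = 38.4 → 38
After the tone: rgb(217, 154, 38) = #d99a26.
A 20% shade moves each channel 20% toward 0:
  R: 217 + 0.2×(0−217) = 217 − 43.4 = 173.6 → 174
  G: 154 − 30.8 = 123.2 → 123
  B: 38 − 7.6 = 30.4 → 30
rgb(174, 123, 30) = #ae7b1e.

#ae7b1e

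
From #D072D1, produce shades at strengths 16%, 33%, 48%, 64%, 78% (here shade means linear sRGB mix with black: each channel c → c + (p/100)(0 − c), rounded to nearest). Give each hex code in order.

#D072D1 is rgb(208, 114, 209).
16%: (208 − 33.28 = 174.72→175, 114 − 18.24 = 95.76→96, 209 − 33.44 = 175.56→176) → #AF60B0
33%: (208 − 68.64 = 139.36→139, 114 − 37.62 = 76.38→76, 209 − 68.97 = 140.03→140) → #8B4C8C
48%: (208 − 99.84 = 108.16→108, 114 − 54.72 = 59.28→59, 209 − 100.32 = 108.68→109) → #6C3B6D
64%: (208 − 133.12 = 74.88→75, 114 − 72.96 = 41.04→41, 209 − 133.76 = 75.24→75) → #4B294B
78%: (208 − 162.24 = 45.76→46, 114 − 88.92 = 25.08→25, 209 − 163.02 = 45.98→46) → #2E192E

#AF60B0, #8B4C8C, #6C3B6D, #4B294B, #2E192E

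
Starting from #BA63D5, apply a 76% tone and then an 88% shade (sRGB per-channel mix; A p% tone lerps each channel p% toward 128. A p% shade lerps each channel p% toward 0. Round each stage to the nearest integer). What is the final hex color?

#110F12

#BA63D5 is rgb(186, 99, 213).
Lerp each channel 76% toward 128:
  R: 186 − 44.08 = 141.92 → 142
  G: 99 + 0.76×(128−99) = 99 + 22.04 = 121.04 → 121
  B: 213 + 0.76×(128−213) = 213 − 64.6 = 148.4 → 148
After the tone: rgb(142, 121, 148) = #8E7994.
An 88% shade moves each channel 88% toward 0:
  R: 142 − 124.96 = 17.04 → 17
  G: 121 − 106.48 = 14.52 → 15
  B: 148 + 0.88×(0−148) = 148 − 130.24 = 17.76 → 18
rgb(17, 15, 18) = #110F12.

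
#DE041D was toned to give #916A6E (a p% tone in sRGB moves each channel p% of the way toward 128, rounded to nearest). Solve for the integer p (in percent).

82%

#DE041D is rgb(222, 4, 29); #916A6E is rgb(145, 106, 110).
On the G channel (widest range): 106 ≈ 4 + (p/100)(128 − 4), so p ≈ 100×(106 − 4)/(128 − 4) = 10200/124 = 82.26.
p = 82 reproduces all three channels after rounding.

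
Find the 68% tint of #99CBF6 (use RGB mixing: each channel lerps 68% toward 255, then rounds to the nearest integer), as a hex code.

#99CBF6 is rgb(153, 203, 246).
A 68% tint moves each channel 68% toward 255:
  R: 153 + 69.36 = 222.36 → 222
  G: 203 + 0.68×(255−203) = 203 + 35.36 = 238.36 → 238
  B: 246 + 6.12 = 252.12 → 252
rgb(222, 238, 252) = #DEEEFC.

#DEEEFC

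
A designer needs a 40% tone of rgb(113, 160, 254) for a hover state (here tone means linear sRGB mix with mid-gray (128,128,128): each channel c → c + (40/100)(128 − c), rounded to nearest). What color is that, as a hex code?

A 40% tone moves each channel 40% toward 128:
  R: 113 + 0.4×(128−113) = 113 + 6 = 119 → 119
  G: 160 − 12.8 = 147.2 → 147
  B: 254 + 0.4×(128−254) = 254 − 50.4 = 203.6 → 204
rgb(119, 147, 204) = #7793CC.

#7793CC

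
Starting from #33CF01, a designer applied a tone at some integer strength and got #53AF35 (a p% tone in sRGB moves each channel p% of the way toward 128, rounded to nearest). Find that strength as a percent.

41%

#33CF01 is rgb(51, 207, 1); #53AF35 is rgb(83, 175, 53).
On the B channel (widest range): 53 ≈ 1 + (p/100)(128 − 1), so p ≈ 100×(53 − 1)/(128 − 1) = 5200/127 = 40.94.
p = 41 reproduces all three channels after rounding.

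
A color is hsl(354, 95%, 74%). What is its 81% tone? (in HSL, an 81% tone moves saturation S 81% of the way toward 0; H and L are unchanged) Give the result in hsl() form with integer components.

hsl(354, 18%, 74%)

S moves 81% from 95 toward 0: 95 − 76.95 = 18.05 → 18.
H and L are unchanged.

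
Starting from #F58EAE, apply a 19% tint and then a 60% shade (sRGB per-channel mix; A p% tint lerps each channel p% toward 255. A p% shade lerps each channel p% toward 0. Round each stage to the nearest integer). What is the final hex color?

#63414C

#F58EAE is rgb(245, 142, 174).
A 19% tint moves each channel 19% toward 255:
  R: 245 + 0.19×(255−245) = 245 + 1.9 = 246.9 → 247
  G: 142 + 21.47 = 163.47 → 163
  B: 174 + 0.19×(255−174) = 174 + 15.39 = 189.39 → 189
After the tint: rgb(247, 163, 189) = #F7A3BD.
A 60% shade moves each channel 60% toward 0:
  R: 247 + 0.6×(0−247) = 247 − 148.2 = 98.8 → 99
  G: 163 + 0.6×(0−163) = 163 − 97.8 = 65.2 → 65
  B: 189 + 0.6×(0−189) = 189 − 113.4 = 75.6 → 76
rgb(99, 65, 76) = #63414C.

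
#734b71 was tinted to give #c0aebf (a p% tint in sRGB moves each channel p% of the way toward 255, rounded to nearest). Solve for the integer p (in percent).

#734b71 is rgb(115, 75, 113); #c0aebf is rgb(192, 174, 191).
On the G channel (widest range): 174 ≈ 75 + (p/100)(255 − 75), so p ≈ 100×(174 − 75)/(255 − 75) = 9900/180 = 55.00.
p = 55 reproduces all three channels after rounding.

55%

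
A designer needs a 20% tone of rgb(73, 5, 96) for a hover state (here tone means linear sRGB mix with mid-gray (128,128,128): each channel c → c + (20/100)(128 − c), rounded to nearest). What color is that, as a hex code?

Lerp each channel 20% toward 128:
  R: 73 + 11 = 84 → 84
  G: 5 + 0.2×(128−5) = 5 + 24.6 = 29.6 → 30
  B: 96 + 0.2×(128−96) = 96 + 6.4 = 102.4 → 102
rgb(84, 30, 102) = #541e66.

#541e66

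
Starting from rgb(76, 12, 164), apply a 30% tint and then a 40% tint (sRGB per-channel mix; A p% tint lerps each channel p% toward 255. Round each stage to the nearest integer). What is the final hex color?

#B499D9

A 30% tint moves each channel 30% toward 255:
  R: 76 + 0.3×(255−76) = 76 + 53.7 = 129.7 → 130
  G: 12 + 0.3×(255−12) = 12 + 72.9 = 84.9 → 85
  B: 164 + 0.3×(255−164) = 164 + 27.3 = 191.3 → 191
After the tint: rgb(130, 85, 191) = #8255BF.
A 40% tint moves each channel 40% toward 255:
  R: 130 + 0.4×(255−130) = 130 + 50 = 180 → 180
  G: 85 + 0.4×(255−85) = 85 + 68 = 153 → 153
  B: 191 + 0.4×(255−191) = 191 + 25.6 = 216.6 → 217
rgb(180, 153, 217) = #B499D9.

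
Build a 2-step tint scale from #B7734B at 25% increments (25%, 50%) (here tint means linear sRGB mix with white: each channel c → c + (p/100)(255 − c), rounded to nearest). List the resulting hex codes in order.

#B7734B is rgb(183, 115, 75).
25%: (183 + 18 = 201→201, 115 + 35 = 150→150, 75 + 45 = 120→120) → #C99678
50%: (183 + 36 = 219→219, 115 + 70 = 185→185, 75 + 90 = 165→165) → #DBB9A5

#C99678, #DBB9A5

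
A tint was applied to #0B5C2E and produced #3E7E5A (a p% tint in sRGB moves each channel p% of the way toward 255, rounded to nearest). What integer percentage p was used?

21%

#0B5C2E is rgb(11, 92, 46); #3E7E5A is rgb(62, 126, 90).
On the R channel (widest range): 62 ≈ 11 + (p/100)(255 − 11), so p ≈ 100×(62 − 11)/(255 − 11) = 5100/244 = 20.90.
p = 21 reproduces all three channels after rounding.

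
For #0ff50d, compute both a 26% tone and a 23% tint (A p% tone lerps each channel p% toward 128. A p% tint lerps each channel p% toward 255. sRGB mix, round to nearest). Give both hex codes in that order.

#0ff50d is rgb(15, 245, 13).
26% tone:
  R: 15 + 0.26×(128−15) = 15 + 29.38 = 44.38 → 44
  G: 245 + 0.26×(128−245) = 245 − 30.42 = 214.58 → 215
  B: 13 + 29.9 = 42.9 → 43
  → #2cd72b
23% tint:
  R: 15 + 55.2 = 70.2 → 70
  G: 245 + 2.3 = 247.3 → 247
  B: 13 + 55.66 = 68.66 → 69
  → #46f745

#2cd72b, #46f745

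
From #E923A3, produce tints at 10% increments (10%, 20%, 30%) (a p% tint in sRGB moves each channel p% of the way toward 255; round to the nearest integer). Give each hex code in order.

#E923A3 is rgb(233, 35, 163).
10%: (233 + 2.2 = 235.2→235, 35 + 22 = 57→57, 163 + 9.2 = 172.2→172) → #EB39AC
20%: (233 + 4.4 = 237.4→237, 35 + 44 = 79→79, 163 + 18.4 = 181.4→181) → #ED4FB5
30%: (233 + 6.6 = 239.6→240, 35 + 66 = 101→101, 163 + 27.6 = 190.6→191) → #F065BF

#EB39AC, #ED4FB5, #F065BF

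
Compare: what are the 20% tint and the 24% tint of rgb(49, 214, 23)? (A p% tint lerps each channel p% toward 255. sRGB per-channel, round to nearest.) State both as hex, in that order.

20% tint:
  R: 49 + 41.2 = 90.2 → 90
  G: 214 + 0.2×(255−214) = 214 + 8.2 = 222.2 → 222
  B: 23 + 46.4 = 69.4 → 69
  → #5ade45
24% tint:
  R: 49 + 49.44 = 98.44 → 98
  G: 214 + 9.84 = 223.84 → 224
  B: 23 + 55.68 = 78.68 → 79
  → #62e04f

#5ade45, #62e04f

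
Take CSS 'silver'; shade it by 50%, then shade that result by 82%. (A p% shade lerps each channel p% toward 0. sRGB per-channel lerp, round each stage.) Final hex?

CSS silver is rgb(192, 192, 192).
A 50% shade moves each channel 50% toward 0:
  R: 192 + 0.5×(0−192) = 192 − 96 = 96 → 96
  G: 192 + 0.5×(0−192) = 192 − 96 = 96 → 96
  B: 192 − 96 = 96 → 96
After the shade: rgb(96, 96, 96) = #606060.
Per channel, c → c + 0.82(0 − c):
  R: 96 + 0.82×(0−96) = 96 − 78.72 = 17.28 → 17
  G: 96 + 0.82×(0−96) = 96 − 78.72 = 17.28 → 17
  B: 96 + 0.82×(0−96) = 96 − 78.72 = 17.28 → 17
rgb(17, 17, 17) = #111111.

#111111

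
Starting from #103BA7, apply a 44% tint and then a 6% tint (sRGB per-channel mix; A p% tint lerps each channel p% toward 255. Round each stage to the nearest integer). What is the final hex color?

#103BA7 is rgb(16, 59, 167).
Lerp each channel 44% toward 255:
  R: 16 + 105.16 = 121.16 → 121
  G: 59 + 86.24 = 145.24 → 145
  B: 167 + 0.44×(255−167) = 167 + 38.72 = 205.72 → 206
After the tint: rgb(121, 145, 206) = #7991CE.
Lerp each channel 6% toward 255:
  R: 121 + 8.04 = 129.04 → 129
  G: 145 + 6.6 = 151.6 → 152
  B: 206 + 0.06×(255−206) = 206 + 2.94 = 208.94 → 209
rgb(129, 152, 209) = #8198D1.

#8198D1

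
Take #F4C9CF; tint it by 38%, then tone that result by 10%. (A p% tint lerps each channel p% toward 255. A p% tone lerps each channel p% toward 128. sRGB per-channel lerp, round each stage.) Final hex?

#ECD5D7

#F4C9CF is rgb(244, 201, 207).
A 38% tint moves each channel 38% toward 255:
  R: 244 + 4.18 = 248.18 → 248
  G: 201 + 0.38×(255−201) = 201 + 20.52 = 221.52 → 222
  B: 207 + 0.38×(255−207) = 207 + 18.24 = 225.24 → 225
After the tint: rgb(248, 222, 225) = #F8DEE1.
Lerp each channel 10% toward 128:
  R: 248 − 12 = 236 → 236
  G: 222 + 0.1×(128−222) = 222 − 9.4 = 212.6 → 213
  B: 225 + 0.1×(128−225) = 225 − 9.7 = 215.3 → 215
rgb(236, 213, 215) = #ECD5D7.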